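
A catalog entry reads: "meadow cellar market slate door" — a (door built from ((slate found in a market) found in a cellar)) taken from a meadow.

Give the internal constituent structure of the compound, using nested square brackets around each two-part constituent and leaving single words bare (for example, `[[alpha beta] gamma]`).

[meadow [[cellar [market slate]] door]]

The outermost head in the paraphrase is "door" (specifically "cellar market slate door"), modified by "meadow".
"cellar market slate door" → head "door", modifier "cellar market slate".
"cellar market slate" → head "slate" (specifically "market slate"), modifier "cellar".
"market slate" → head "slate", modifier "market".
Assembled: [meadow [[cellar [market slate]] door]].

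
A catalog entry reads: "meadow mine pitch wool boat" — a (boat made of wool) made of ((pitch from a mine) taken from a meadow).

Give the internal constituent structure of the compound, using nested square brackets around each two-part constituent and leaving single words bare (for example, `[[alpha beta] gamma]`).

[[meadow [mine pitch]] [wool boat]]

Whole compound: head "boat" (specifically "wool boat"), modifier "meadow mine pitch".
Inside "meadow mine pitch": head "pitch" (specifically "mine pitch"), modifier "meadow".
Inside "mine pitch": head "pitch", modifier "mine".
Inside "wool boat": head "boat", modifier "wool".
Putting it together: [[meadow [mine pitch]] [wool boat]].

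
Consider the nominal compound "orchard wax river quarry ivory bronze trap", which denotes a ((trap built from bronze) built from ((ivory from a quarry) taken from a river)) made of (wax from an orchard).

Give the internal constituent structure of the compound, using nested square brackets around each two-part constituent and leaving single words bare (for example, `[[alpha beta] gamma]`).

[[orchard wax] [[river [quarry ivory]] [bronze trap]]]

At the top level: head "trap" (specifically "river quarry ivory bronze trap"); modifier "orchard wax".
Inside "orchard wax": head "wax", modifier "orchard".
Inside "river quarry ivory bronze trap": head "trap" (specifically "bronze trap"), modifier "river quarry ivory".
Inside "river quarry ivory": head "ivory" (specifically "quarry ivory"), modifier "river".
Inside "quarry ivory": head "ivory", modifier "quarry".
Inside "bronze trap": head "trap", modifier "bronze".
Assembled: [[orchard wax] [[river [quarry ivory]] [bronze trap]]].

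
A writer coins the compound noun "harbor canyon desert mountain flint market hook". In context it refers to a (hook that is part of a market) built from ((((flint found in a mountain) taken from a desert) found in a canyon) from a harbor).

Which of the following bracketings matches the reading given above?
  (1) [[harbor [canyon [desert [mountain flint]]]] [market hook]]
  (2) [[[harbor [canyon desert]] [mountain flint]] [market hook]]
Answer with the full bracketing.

The paraphrase's head is the "hook" part ("market hook"); its modifier is "harbor canyon desert mountain flint".
That top-level split, carried through the inner groups, gives [[harbor [canyon [desert [mountain flint]]]] [market hook]].

[[harbor [canyon [desert [mountain flint]]]] [market hook]]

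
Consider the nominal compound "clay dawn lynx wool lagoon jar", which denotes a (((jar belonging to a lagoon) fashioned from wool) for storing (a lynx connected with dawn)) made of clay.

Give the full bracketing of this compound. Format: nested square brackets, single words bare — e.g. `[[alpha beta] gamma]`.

Whole compound: head "jar" (specifically "dawn lynx wool lagoon jar"), modifier "clay".
Within "dawn lynx wool lagoon jar", the head is "jar" (specifically "wool lagoon jar") and the modifier is "dawn lynx".
Within "dawn lynx", the head is "lynx" and the modifier is "dawn".
Within "wool lagoon jar", the head is "jar" (specifically "lagoon jar") and the modifier is "wool".
Within "lagoon jar", the head is "jar" and the modifier is "lagoon".
Assembled: [clay [[dawn lynx] [wool [lagoon jar]]]].

[clay [[dawn lynx] [wool [lagoon jar]]]]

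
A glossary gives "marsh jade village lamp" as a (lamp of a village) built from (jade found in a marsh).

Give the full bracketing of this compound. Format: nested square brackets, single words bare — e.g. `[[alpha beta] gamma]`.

Whole compound: head "lamp" (specifically "village lamp"), modifier "marsh jade".
Within "marsh jade", the head is "jade" and the modifier is "marsh".
Within "village lamp", the head is "lamp" and the modifier is "village".
So the structure is [[marsh jade] [village lamp]].

[[marsh jade] [village lamp]]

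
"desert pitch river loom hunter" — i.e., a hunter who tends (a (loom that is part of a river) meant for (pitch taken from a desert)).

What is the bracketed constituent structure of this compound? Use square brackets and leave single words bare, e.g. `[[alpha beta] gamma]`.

[[[desert pitch] [river loom]] hunter]

At the top level: head "hunter"; modifier "desert pitch river loom".
Within "desert pitch river loom", the head is "loom" (specifically "river loom") and the modifier is "desert pitch".
Within "desert pitch", the head is "pitch" and the modifier is "desert".
Within "river loom", the head is "loom" and the modifier is "river".
So the structure is [[[desert pitch] [river loom]] hunter].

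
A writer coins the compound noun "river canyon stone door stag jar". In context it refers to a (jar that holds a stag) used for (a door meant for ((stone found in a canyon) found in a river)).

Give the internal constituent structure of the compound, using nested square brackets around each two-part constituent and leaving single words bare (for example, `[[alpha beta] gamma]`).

The outermost head in the paraphrase is "jar" (specifically "stag jar"), modified by "river canyon stone door".
"river canyon stone door" → head "door", modifier "river canyon stone".
"river canyon stone" → head "stone" (specifically "canyon stone"), modifier "river".
"canyon stone" → head "stone", modifier "canyon".
"stag jar" → head "jar", modifier "stag".
Putting it together: [[[river [canyon stone]] door] [stag jar]].

[[[river [canyon stone]] door] [stag jar]]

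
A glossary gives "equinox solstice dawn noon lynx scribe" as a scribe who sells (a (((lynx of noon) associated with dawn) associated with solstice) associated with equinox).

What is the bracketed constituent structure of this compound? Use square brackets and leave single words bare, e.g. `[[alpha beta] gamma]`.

The outermost head in the paraphrase is "scribe", modified by "equinox solstice dawn noon lynx".
Inside "equinox solstice dawn noon lynx": head "lynx" (specifically "solstice dawn noon lynx"), modifier "equinox".
Inside "solstice dawn noon lynx": head "lynx" (specifically "dawn noon lynx"), modifier "solstice".
Inside "dawn noon lynx": head "lynx" (specifically "noon lynx"), modifier "dawn".
Inside "noon lynx": head "lynx", modifier "noon".
Putting it together: [[equinox [solstice [dawn [noon lynx]]]] scribe].

[[equinox [solstice [dawn [noon lynx]]]] scribe]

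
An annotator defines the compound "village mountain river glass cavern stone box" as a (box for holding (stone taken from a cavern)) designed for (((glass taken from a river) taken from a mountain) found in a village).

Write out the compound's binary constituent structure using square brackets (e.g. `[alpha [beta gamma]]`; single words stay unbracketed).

At the top level: head "box" (specifically "cavern stone box"); modifier "village mountain river glass".
Inside "village mountain river glass": head "glass" (specifically "mountain river glass"), modifier "village".
Inside "mountain river glass": head "glass" (specifically "river glass"), modifier "mountain".
Inside "river glass": head "glass", modifier "river".
Inside "cavern stone box": head "box", modifier "cavern stone".
Inside "cavern stone": head "stone", modifier "cavern".
Putting it together: [[village [mountain [river glass]]] [[cavern stone] box]].

[[village [mountain [river glass]]] [[cavern stone] box]]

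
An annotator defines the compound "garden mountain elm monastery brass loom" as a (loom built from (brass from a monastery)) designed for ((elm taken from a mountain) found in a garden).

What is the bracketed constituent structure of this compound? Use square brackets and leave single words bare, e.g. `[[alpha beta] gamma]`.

[[garden [mountain elm]] [[monastery brass] loom]]

Whole compound: head "loom" (specifically "monastery brass loom"), modifier "garden mountain elm".
"garden mountain elm" → head "elm" (specifically "mountain elm"), modifier "garden".
"mountain elm" → head "elm", modifier "mountain".
"monastery brass loom" → head "loom", modifier "monastery brass".
"monastery brass" → head "brass", modifier "monastery".
Assembled: [[garden [mountain elm]] [[monastery brass] loom]].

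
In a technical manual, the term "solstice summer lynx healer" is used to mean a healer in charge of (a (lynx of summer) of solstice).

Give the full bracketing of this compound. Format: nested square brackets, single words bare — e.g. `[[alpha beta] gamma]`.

The outermost head in the paraphrase is "healer", modified by "solstice summer lynx".
Within "solstice summer lynx", the head is "lynx" (specifically "summer lynx") and the modifier is "solstice".
Within "summer lynx", the head is "lynx" and the modifier is "summer".
Assembled: [[solstice [summer lynx]] healer].

[[solstice [summer lynx]] healer]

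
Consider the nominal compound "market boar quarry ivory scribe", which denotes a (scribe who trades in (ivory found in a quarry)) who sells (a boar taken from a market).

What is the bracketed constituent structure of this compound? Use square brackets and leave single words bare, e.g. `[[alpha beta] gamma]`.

[[market boar] [[quarry ivory] scribe]]

At the top level: head "scribe" (specifically "quarry ivory scribe"); modifier "market boar".
Within "market boar", the head is "boar" and the modifier is "market".
Within "quarry ivory scribe", the head is "scribe" and the modifier is "quarry ivory".
Within "quarry ivory", the head is "ivory" and the modifier is "quarry".
So the structure is [[market boar] [[quarry ivory] scribe]].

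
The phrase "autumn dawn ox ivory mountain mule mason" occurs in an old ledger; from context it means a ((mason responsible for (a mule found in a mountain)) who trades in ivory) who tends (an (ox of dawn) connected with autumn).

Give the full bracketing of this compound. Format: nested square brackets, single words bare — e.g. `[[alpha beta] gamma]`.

The outermost head in the paraphrase is "mason" (specifically "ivory mountain mule mason"), modified by "autumn dawn ox".
"autumn dawn ox" → head "ox" (specifically "dawn ox"), modifier "autumn".
"dawn ox" → head "ox", modifier "dawn".
"ivory mountain mule mason" → head "mason" (specifically "mountain mule mason"), modifier "ivory".
"mountain mule mason" → head "mason", modifier "mountain mule".
"mountain mule" → head "mule", modifier "mountain".
Assembled: [[autumn [dawn ox]] [ivory [[mountain mule] mason]]].

[[autumn [dawn ox]] [ivory [[mountain mule] mason]]]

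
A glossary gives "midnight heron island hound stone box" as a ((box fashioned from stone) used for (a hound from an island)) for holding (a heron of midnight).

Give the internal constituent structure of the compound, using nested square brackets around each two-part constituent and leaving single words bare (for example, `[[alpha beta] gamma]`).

Overall it is a kind of box (specifically "island hound stone box"); the modifier is "midnight heron".
Within "midnight heron", the head is "heron" and the modifier is "midnight".
Within "island hound stone box", the head is "box" (specifically "stone box") and the modifier is "island hound".
Within "island hound", the head is "hound" and the modifier is "island".
Within "stone box", the head is "box" and the modifier is "stone".
So the structure is [[midnight heron] [[island hound] [stone box]]].

[[midnight heron] [[island hound] [stone box]]]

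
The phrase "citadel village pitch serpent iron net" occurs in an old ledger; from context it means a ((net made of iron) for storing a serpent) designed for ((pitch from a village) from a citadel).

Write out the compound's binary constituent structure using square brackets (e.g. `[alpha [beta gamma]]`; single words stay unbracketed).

[[citadel [village pitch]] [serpent [iron net]]]

At the top level: head "net" (specifically "serpent iron net"); modifier "citadel village pitch".
Within "citadel village pitch", the head is "pitch" (specifically "village pitch") and the modifier is "citadel".
Within "village pitch", the head is "pitch" and the modifier is "village".
Within "serpent iron net", the head is "net" (specifically "iron net") and the modifier is "serpent".
Within "iron net", the head is "net" and the modifier is "iron".
Assembled: [[citadel [village pitch]] [serpent [iron net]]].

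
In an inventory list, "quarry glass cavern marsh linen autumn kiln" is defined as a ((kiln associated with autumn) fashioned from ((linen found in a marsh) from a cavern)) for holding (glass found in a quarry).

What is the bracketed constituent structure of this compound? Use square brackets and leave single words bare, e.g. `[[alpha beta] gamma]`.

[[quarry glass] [[cavern [marsh linen]] [autumn kiln]]]

Overall it is a kind of kiln (specifically "cavern marsh linen autumn kiln"); the modifier is "quarry glass".
Inside "quarry glass": head "glass", modifier "quarry".
Inside "cavern marsh linen autumn kiln": head "kiln" (specifically "autumn kiln"), modifier "cavern marsh linen".
Inside "cavern marsh linen": head "linen" (specifically "marsh linen"), modifier "cavern".
Inside "marsh linen": head "linen", modifier "marsh".
Inside "autumn kiln": head "kiln", modifier "autumn".
Putting it together: [[quarry glass] [[cavern [marsh linen]] [autumn kiln]]].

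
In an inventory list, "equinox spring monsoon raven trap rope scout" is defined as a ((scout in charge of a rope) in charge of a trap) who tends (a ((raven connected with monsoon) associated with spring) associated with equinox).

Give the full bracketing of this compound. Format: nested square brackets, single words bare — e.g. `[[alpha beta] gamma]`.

[[equinox [spring [monsoon raven]]] [trap [rope scout]]]

Overall it is a kind of scout (specifically "trap rope scout"); the modifier is "equinox spring monsoon raven".
Inside "equinox spring monsoon raven": head "raven" (specifically "spring monsoon raven"), modifier "equinox".
Inside "spring monsoon raven": head "raven" (specifically "monsoon raven"), modifier "spring".
Inside "monsoon raven": head "raven", modifier "monsoon".
Inside "trap rope scout": head "scout" (specifically "rope scout"), modifier "trap".
Inside "rope scout": head "scout", modifier "rope".
So the structure is [[equinox [spring [monsoon raven]]] [trap [rope scout]]].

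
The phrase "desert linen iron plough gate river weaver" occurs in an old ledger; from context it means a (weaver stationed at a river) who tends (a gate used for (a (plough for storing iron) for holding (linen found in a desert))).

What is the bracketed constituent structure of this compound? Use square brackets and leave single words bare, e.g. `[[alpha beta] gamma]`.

The outermost head in the paraphrase is "weaver" (specifically "river weaver"), modified by "desert linen iron plough gate".
Inside "desert linen iron plough gate": head "gate", modifier "desert linen iron plough".
Inside "desert linen iron plough": head "plough" (specifically "iron plough"), modifier "desert linen".
Inside "desert linen": head "linen", modifier "desert".
Inside "iron plough": head "plough", modifier "iron".
Inside "river weaver": head "weaver", modifier "river".
Assembled: [[[[desert linen] [iron plough]] gate] [river weaver]].

[[[[desert linen] [iron plough]] gate] [river weaver]]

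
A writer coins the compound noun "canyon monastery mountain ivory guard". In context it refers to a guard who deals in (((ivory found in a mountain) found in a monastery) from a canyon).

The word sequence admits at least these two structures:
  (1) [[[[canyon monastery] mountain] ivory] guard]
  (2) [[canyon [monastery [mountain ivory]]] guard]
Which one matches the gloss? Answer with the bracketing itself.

The paraphrase's head is the "guard" part ("guard"); its modifier is "canyon monastery mountain ivory".
That top-level split, carried through the inner groups, gives [[canyon [monastery [mountain ivory]]] guard].

[[canyon [monastery [mountain ivory]]] guard]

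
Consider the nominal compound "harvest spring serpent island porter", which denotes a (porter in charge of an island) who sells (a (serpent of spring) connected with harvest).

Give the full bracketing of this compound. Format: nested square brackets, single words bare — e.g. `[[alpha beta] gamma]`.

Whole compound: head "porter" (specifically "island porter"), modifier "harvest spring serpent".
Inside "harvest spring serpent": head "serpent" (specifically "spring serpent"), modifier "harvest".
Inside "spring serpent": head "serpent", modifier "spring".
Inside "island porter": head "porter", modifier "island".
So the structure is [[harvest [spring serpent]] [island porter]].

[[harvest [spring serpent]] [island porter]]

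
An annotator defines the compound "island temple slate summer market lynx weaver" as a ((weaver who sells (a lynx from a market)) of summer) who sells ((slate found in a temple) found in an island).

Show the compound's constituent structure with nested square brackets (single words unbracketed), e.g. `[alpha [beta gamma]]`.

[[island [temple slate]] [summer [[market lynx] weaver]]]

Whole compound: head "weaver" (specifically "summer market lynx weaver"), modifier "island temple slate".
Within "island temple slate", the head is "slate" (specifically "temple slate") and the modifier is "island".
Within "temple slate", the head is "slate" and the modifier is "temple".
Within "summer market lynx weaver", the head is "weaver" (specifically "market lynx weaver") and the modifier is "summer".
Within "market lynx weaver", the head is "weaver" and the modifier is "market lynx".
Within "market lynx", the head is "lynx" and the modifier is "market".
Assembled: [[island [temple slate]] [summer [[market lynx] weaver]]].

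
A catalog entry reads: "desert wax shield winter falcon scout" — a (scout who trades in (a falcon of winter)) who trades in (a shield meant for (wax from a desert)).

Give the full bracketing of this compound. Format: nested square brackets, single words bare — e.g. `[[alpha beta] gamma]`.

[[[desert wax] shield] [[winter falcon] scout]]

At the top level: head "scout" (specifically "winter falcon scout"); modifier "desert wax shield".
"desert wax shield" → head "shield", modifier "desert wax".
"desert wax" → head "wax", modifier "desert".
"winter falcon scout" → head "scout", modifier "winter falcon".
"winter falcon" → head "falcon", modifier "winter".
Assembled: [[[desert wax] shield] [[winter falcon] scout]].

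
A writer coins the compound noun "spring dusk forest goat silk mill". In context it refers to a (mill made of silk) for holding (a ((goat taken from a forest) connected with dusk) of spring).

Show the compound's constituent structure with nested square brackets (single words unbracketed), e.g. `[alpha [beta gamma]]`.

[[spring [dusk [forest goat]]] [silk mill]]

The outermost head in the paraphrase is "mill" (specifically "silk mill"), modified by "spring dusk forest goat".
Within "spring dusk forest goat", the head is "goat" (specifically "dusk forest goat") and the modifier is "spring".
Within "dusk forest goat", the head is "goat" (specifically "forest goat") and the modifier is "dusk".
Within "forest goat", the head is "goat" and the modifier is "forest".
Within "silk mill", the head is "mill" and the modifier is "silk".
Assembled: [[spring [dusk [forest goat]]] [silk mill]].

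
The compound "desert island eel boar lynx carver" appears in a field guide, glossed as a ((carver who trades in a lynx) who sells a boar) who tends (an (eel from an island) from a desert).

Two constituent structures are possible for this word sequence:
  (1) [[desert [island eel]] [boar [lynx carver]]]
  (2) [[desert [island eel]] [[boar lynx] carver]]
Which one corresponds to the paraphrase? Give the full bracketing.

[[desert [island eel]] [boar [lynx carver]]]

The paraphrase's head is the "carver" part ("boar lynx carver"); its modifier is "desert island eel".
That top-level split, carried through the inner groups, gives [[desert [island eel]] [boar [lynx carver]]].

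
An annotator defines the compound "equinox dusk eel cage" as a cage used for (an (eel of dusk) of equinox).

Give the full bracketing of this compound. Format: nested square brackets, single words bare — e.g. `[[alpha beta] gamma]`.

Whole compound: head "cage", modifier "equinox dusk eel".
"equinox dusk eel" → head "eel" (specifically "dusk eel"), modifier "equinox".
"dusk eel" → head "eel", modifier "dusk".
So the structure is [[equinox [dusk eel]] cage].

[[equinox [dusk eel]] cage]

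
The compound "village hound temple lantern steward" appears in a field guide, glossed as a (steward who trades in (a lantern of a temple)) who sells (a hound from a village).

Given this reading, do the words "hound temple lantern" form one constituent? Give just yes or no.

The top-level split is [village hound] [temple lantern steward]; the full structure is [[village hound] [[temple lantern] steward]].
"hound temple lantern" straddles a constituent boundary, so it is not a single unit.

no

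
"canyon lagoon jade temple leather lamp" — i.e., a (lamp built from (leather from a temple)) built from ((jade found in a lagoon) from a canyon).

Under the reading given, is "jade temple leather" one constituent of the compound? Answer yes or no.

no

The top-level split is [canyon lagoon jade] [temple leather lamp]; the full structure is [[canyon [lagoon jade]] [[temple leather] lamp]].
"jade temple leather" straddles a constituent boundary, so it is not a single unit.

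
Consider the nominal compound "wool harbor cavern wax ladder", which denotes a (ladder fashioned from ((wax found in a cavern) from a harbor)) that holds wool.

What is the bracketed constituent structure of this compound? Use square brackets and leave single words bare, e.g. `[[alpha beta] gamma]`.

[wool [[harbor [cavern wax]] ladder]]

Overall it is a kind of ladder (specifically "harbor cavern wax ladder"); the modifier is "wool".
Within "harbor cavern wax ladder", the head is "ladder" and the modifier is "harbor cavern wax".
Within "harbor cavern wax", the head is "wax" (specifically "cavern wax") and the modifier is "harbor".
Within "cavern wax", the head is "wax" and the modifier is "cavern".
Putting it together: [wool [[harbor [cavern wax]] ladder]].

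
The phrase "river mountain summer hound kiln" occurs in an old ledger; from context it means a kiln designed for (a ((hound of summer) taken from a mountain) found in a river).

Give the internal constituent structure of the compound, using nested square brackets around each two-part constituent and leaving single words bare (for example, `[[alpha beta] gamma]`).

Overall it is a kind of kiln; the modifier is "river mountain summer hound".
"river mountain summer hound" → head "hound" (specifically "mountain summer hound"), modifier "river".
"mountain summer hound" → head "hound" (specifically "summer hound"), modifier "mountain".
"summer hound" → head "hound", modifier "summer".
So the structure is [[river [mountain [summer hound]]] kiln].

[[river [mountain [summer hound]]] kiln]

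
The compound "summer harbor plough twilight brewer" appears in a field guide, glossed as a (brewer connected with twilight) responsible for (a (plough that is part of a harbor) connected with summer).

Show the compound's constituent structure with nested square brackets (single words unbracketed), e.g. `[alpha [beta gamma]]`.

The outermost head in the paraphrase is "brewer" (specifically "twilight brewer"), modified by "summer harbor plough".
Inside "summer harbor plough": head "plough" (specifically "harbor plough"), modifier "summer".
Inside "harbor plough": head "plough", modifier "harbor".
Inside "twilight brewer": head "brewer", modifier "twilight".
Putting it together: [[summer [harbor plough]] [twilight brewer]].

[[summer [harbor plough]] [twilight brewer]]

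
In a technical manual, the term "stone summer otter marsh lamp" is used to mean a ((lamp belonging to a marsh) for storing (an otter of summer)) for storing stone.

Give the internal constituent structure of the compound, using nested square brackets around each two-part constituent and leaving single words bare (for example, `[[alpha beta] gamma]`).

Whole compound: head "lamp" (specifically "summer otter marsh lamp"), modifier "stone".
Within "summer otter marsh lamp", the head is "lamp" (specifically "marsh lamp") and the modifier is "summer otter".
Within "summer otter", the head is "otter" and the modifier is "summer".
Within "marsh lamp", the head is "lamp" and the modifier is "marsh".
Assembled: [stone [[summer otter] [marsh lamp]]].

[stone [[summer otter] [marsh lamp]]]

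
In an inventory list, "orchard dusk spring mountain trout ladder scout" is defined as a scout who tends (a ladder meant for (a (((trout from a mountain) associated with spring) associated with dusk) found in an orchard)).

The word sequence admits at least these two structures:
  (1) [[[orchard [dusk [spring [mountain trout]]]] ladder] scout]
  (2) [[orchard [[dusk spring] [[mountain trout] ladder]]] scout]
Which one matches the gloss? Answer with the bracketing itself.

The paraphrase's head is the "scout" part ("scout"); its modifier is "orchard dusk spring mountain trout ladder".
That top-level split, carried through the inner groups, gives [[[orchard [dusk [spring [mountain trout]]]] ladder] scout].

[[[orchard [dusk [spring [mountain trout]]]] ladder] scout]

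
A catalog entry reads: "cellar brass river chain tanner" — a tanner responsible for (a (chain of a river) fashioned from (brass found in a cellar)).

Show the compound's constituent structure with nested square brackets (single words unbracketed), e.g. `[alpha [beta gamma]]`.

At the top level: head "tanner"; modifier "cellar brass river chain".
Within "cellar brass river chain", the head is "chain" (specifically "river chain") and the modifier is "cellar brass".
Within "cellar brass", the head is "brass" and the modifier is "cellar".
Within "river chain", the head is "chain" and the modifier is "river".
Putting it together: [[[cellar brass] [river chain]] tanner].

[[[cellar brass] [river chain]] tanner]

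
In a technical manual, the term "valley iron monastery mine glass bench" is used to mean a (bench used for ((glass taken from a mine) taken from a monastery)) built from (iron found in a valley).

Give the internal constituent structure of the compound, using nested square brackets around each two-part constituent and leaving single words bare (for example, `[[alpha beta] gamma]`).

[[valley iron] [[monastery [mine glass]] bench]]

The outermost head in the paraphrase is "bench" (specifically "monastery mine glass bench"), modified by "valley iron".
"valley iron" → head "iron", modifier "valley".
"monastery mine glass bench" → head "bench", modifier "monastery mine glass".
"monastery mine glass" → head "glass" (specifically "mine glass"), modifier "monastery".
"mine glass" → head "glass", modifier "mine".
So the structure is [[valley iron] [[monastery [mine glass]] bench]].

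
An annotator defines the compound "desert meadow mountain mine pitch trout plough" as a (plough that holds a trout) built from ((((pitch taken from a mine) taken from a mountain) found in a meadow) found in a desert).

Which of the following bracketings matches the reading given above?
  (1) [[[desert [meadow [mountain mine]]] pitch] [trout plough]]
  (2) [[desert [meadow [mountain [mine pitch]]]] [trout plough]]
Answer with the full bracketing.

The paraphrase's head is the "plough" part ("trout plough"); its modifier is "desert meadow mountain mine pitch".
That top-level split, carried through the inner groups, gives [[desert [meadow [mountain [mine pitch]]]] [trout plough]].

[[desert [meadow [mountain [mine pitch]]]] [trout plough]]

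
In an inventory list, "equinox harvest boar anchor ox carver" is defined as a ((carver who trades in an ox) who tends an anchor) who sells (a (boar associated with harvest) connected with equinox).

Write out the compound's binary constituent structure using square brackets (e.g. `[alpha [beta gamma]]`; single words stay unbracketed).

[[equinox [harvest boar]] [anchor [ox carver]]]

Whole compound: head "carver" (specifically "anchor ox carver"), modifier "equinox harvest boar".
Inside "equinox harvest boar": head "boar" (specifically "harvest boar"), modifier "equinox".
Inside "harvest boar": head "boar", modifier "harvest".
Inside "anchor ox carver": head "carver" (specifically "ox carver"), modifier "anchor".
Inside "ox carver": head "carver", modifier "ox".
Assembled: [[equinox [harvest boar]] [anchor [ox carver]]].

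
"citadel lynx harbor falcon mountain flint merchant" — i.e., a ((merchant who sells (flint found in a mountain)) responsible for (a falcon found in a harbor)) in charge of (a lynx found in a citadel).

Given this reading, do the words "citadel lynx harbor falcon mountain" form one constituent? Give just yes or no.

The top-level split is [citadel lynx] [harbor falcon mountain flint merchant]; the full structure is [[citadel lynx] [[harbor falcon] [[mountain flint] merchant]]].
"citadel lynx harbor falcon mountain" straddles a constituent boundary, so it is not a single unit.

no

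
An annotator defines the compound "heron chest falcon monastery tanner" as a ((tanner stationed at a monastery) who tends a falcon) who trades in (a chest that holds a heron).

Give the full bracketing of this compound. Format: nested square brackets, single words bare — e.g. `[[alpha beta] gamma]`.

[[heron chest] [falcon [monastery tanner]]]

The outermost head in the paraphrase is "tanner" (specifically "falcon monastery tanner"), modified by "heron chest".
Inside "heron chest": head "chest", modifier "heron".
Inside "falcon monastery tanner": head "tanner" (specifically "monastery tanner"), modifier "falcon".
Inside "monastery tanner": head "tanner", modifier "monastery".
Putting it together: [[heron chest] [falcon [monastery tanner]]].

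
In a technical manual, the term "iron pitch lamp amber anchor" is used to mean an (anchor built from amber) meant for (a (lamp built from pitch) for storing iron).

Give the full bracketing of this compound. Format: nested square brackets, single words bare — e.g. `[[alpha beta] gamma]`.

[[iron [pitch lamp]] [amber anchor]]

The outermost head in the paraphrase is "anchor" (specifically "amber anchor"), modified by "iron pitch lamp".
Within "iron pitch lamp", the head is "lamp" (specifically "pitch lamp") and the modifier is "iron".
Within "pitch lamp", the head is "lamp" and the modifier is "pitch".
Within "amber anchor", the head is "anchor" and the modifier is "amber".
So the structure is [[iron [pitch lamp]] [amber anchor]].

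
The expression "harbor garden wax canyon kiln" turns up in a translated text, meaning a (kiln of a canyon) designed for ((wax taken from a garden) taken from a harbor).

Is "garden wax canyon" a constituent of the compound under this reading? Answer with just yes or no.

The top-level split is [harbor garden wax] [canyon kiln]; the full structure is [[harbor [garden wax]] [canyon kiln]].
"garden wax canyon" straddles a constituent boundary, so it is not a single unit.

no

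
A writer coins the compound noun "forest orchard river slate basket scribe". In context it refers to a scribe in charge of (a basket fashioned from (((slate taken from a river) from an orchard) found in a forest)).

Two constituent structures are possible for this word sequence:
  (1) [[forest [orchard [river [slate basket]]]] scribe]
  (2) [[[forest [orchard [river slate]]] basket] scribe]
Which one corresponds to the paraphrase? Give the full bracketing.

[[[forest [orchard [river slate]]] basket] scribe]

The paraphrase's head is the "scribe" part ("scribe"); its modifier is "forest orchard river slate basket".
That top-level split, carried through the inner groups, gives [[[forest [orchard [river slate]]] basket] scribe].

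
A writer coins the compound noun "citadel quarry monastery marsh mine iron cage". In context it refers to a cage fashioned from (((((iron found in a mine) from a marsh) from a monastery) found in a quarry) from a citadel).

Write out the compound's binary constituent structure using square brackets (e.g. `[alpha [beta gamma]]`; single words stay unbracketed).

The outermost head in the paraphrase is "cage", modified by "citadel quarry monastery marsh mine iron".
Inside "citadel quarry monastery marsh mine iron": head "iron" (specifically "quarry monastery marsh mine iron"), modifier "citadel".
Inside "quarry monastery marsh mine iron": head "iron" (specifically "monastery marsh mine iron"), modifier "quarry".
Inside "monastery marsh mine iron": head "iron" (specifically "marsh mine iron"), modifier "monastery".
Inside "marsh mine iron": head "iron" (specifically "mine iron"), modifier "marsh".
Inside "mine iron": head "iron", modifier "mine".
Assembled: [[citadel [quarry [monastery [marsh [mine iron]]]]] cage].

[[citadel [quarry [monastery [marsh [mine iron]]]]] cage]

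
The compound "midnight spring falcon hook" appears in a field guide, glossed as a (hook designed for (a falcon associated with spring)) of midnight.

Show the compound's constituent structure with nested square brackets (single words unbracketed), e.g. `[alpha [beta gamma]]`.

The outermost head in the paraphrase is "hook" (specifically "spring falcon hook"), modified by "midnight".
Inside "spring falcon hook": head "hook", modifier "spring falcon".
Inside "spring falcon": head "falcon", modifier "spring".
Assembled: [midnight [[spring falcon] hook]].

[midnight [[spring falcon] hook]]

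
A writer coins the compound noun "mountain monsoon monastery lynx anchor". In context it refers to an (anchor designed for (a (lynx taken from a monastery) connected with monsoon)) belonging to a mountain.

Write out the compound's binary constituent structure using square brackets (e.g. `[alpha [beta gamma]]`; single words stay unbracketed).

At the top level: head "anchor" (specifically "monsoon monastery lynx anchor"); modifier "mountain".
Within "monsoon monastery lynx anchor", the head is "anchor" and the modifier is "monsoon monastery lynx".
Within "monsoon monastery lynx", the head is "lynx" (specifically "monastery lynx") and the modifier is "monsoon".
Within "monastery lynx", the head is "lynx" and the modifier is "monastery".
Putting it together: [mountain [[monsoon [monastery lynx]] anchor]].

[mountain [[monsoon [monastery lynx]] anchor]]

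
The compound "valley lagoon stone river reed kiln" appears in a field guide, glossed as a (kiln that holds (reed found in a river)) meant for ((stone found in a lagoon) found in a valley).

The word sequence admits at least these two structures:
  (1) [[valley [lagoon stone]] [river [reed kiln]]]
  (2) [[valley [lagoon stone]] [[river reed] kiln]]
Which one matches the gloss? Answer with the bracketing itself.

[[valley [lagoon stone]] [[river reed] kiln]]

The paraphrase's head is the "kiln" part ("river reed kiln"); its modifier is "valley lagoon stone".
That top-level split, carried through the inner groups, gives [[valley [lagoon stone]] [[river reed] kiln]].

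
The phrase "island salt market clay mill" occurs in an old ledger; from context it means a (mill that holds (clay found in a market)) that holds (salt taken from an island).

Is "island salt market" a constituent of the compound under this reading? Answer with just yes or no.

no

The top-level split is [island salt] [market clay mill]; the full structure is [[island salt] [[market clay] mill]].
"island salt market" straddles a constituent boundary, so it is not a single unit.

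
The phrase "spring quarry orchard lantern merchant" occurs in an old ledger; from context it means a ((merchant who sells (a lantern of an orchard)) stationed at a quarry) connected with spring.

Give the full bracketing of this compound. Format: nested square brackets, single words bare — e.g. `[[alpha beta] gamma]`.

Whole compound: head "merchant" (specifically "quarry orchard lantern merchant"), modifier "spring".
"quarry orchard lantern merchant" → head "merchant" (specifically "orchard lantern merchant"), modifier "quarry".
"orchard lantern merchant" → head "merchant", modifier "orchard lantern".
"orchard lantern" → head "lantern", modifier "orchard".
So the structure is [spring [quarry [[orchard lantern] merchant]]].

[spring [quarry [[orchard lantern] merchant]]]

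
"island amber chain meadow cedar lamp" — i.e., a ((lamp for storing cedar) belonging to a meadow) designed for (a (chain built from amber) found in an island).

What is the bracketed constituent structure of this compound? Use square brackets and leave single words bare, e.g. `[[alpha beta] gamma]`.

[[island [amber chain]] [meadow [cedar lamp]]]

Whole compound: head "lamp" (specifically "meadow cedar lamp"), modifier "island amber chain".
Inside "island amber chain": head "chain" (specifically "amber chain"), modifier "island".
Inside "amber chain": head "chain", modifier "amber".
Inside "meadow cedar lamp": head "lamp" (specifically "cedar lamp"), modifier "meadow".
Inside "cedar lamp": head "lamp", modifier "cedar".
So the structure is [[island [amber chain]] [meadow [cedar lamp]]].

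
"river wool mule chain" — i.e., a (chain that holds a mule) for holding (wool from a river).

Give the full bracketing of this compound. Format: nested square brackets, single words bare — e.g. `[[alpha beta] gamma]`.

[[river wool] [mule chain]]

Overall it is a kind of chain (specifically "mule chain"); the modifier is "river wool".
Within "river wool", the head is "wool" and the modifier is "river".
Within "mule chain", the head is "chain" and the modifier is "mule".
Assembled: [[river wool] [mule chain]].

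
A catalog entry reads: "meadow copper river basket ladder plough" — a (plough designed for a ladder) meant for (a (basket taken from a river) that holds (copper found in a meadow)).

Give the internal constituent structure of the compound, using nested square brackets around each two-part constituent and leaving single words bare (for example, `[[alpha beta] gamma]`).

[[[meadow copper] [river basket]] [ladder plough]]

Whole compound: head "plough" (specifically "ladder plough"), modifier "meadow copper river basket".
Inside "meadow copper river basket": head "basket" (specifically "river basket"), modifier "meadow copper".
Inside "meadow copper": head "copper", modifier "meadow".
Inside "river basket": head "basket", modifier "river".
Inside "ladder plough": head "plough", modifier "ladder".
Putting it together: [[[meadow copper] [river basket]] [ladder plough]].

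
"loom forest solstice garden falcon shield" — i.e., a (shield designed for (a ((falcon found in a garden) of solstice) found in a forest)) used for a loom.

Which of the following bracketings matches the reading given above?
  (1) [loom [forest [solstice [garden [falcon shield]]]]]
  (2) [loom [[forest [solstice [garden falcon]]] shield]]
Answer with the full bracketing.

The paraphrase's head is the "shield" part ("forest solstice garden falcon shield"); its modifier is "loom".
That top-level split, carried through the inner groups, gives [loom [[forest [solstice [garden falcon]]] shield]].

[loom [[forest [solstice [garden falcon]]] shield]]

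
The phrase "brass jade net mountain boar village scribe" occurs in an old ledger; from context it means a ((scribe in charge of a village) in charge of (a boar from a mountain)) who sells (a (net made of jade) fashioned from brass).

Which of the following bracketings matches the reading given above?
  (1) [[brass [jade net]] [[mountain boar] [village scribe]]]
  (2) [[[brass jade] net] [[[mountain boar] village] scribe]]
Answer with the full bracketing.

[[brass [jade net]] [[mountain boar] [village scribe]]]

The paraphrase's head is the "scribe" part ("mountain boar village scribe"); its modifier is "brass jade net".
That top-level split, carried through the inner groups, gives [[brass [jade net]] [[mountain boar] [village scribe]]].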